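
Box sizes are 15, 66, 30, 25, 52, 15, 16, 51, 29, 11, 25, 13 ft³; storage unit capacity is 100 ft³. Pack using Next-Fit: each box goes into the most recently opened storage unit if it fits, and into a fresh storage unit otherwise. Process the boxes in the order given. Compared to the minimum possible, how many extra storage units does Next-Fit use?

1

Next-Fit: [15,66] [30,25] [52,15,16] [51,29,11] [25,13] → 5 storage units.
Total size 348 ft³; any packing needs at least ⌈348/100⌉ = 4 storage units.
An optimal packing achieves that bound: [66,30] [52,29,16] [51,25,15] [25,15,13,11] → 4 storage units.
Excess: 5 − 4 = 1.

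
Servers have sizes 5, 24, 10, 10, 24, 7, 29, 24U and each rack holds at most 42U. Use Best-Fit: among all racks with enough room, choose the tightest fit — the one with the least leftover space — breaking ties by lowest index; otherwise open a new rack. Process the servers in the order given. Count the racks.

4

rack 1: place 5U, 37U left
rack 1: place 24U, 13U left
rack 1: place 10U, 3U left
rack 2: place 10U, 32U left
rack 2: place 24U, 8U left
rack 2: place 7U, 1U left
rack 3: place 29U, 13U left
rack 4: place 24U, 18U left
Final racks: [5,24,10] [10,24,7] [29] [24].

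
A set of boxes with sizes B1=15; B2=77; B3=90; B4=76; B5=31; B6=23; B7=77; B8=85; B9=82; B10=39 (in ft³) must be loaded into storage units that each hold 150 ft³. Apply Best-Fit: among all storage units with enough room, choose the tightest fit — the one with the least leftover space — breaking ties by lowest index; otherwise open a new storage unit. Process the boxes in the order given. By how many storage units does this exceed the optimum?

0

Best-Fit: [15,77,31,23] [90,39] [76] [77] [85] [82] → 6 storage units.
6 boxes exceed 75 ft³ (half the capacity), and no two of those can share a storage unit, so at least 6 storage units are needed.
So 6 is already optimal.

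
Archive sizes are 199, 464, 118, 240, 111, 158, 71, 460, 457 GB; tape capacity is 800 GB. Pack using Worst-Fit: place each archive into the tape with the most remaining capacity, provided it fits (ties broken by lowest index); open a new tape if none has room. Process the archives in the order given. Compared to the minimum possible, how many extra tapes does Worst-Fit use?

Worst-Fit: [199,464,118] [240,111,158,71] [460] [457] → 4 tapes.
Total size 2278 GB; any packing needs at least ⌈2278/800⌉ = 3 tapes.
An optimal packing achieves that bound: [464,240,71] [460,199,118] [457,158,111] → 3 tapes.
Excess: 4 − 3 = 1.

1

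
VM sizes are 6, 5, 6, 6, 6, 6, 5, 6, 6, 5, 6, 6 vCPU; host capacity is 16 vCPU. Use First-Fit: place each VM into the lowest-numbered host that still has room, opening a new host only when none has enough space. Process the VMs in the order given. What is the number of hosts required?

host 1: place 6 vCPU, 10 vCPU left
host 1: place 5 vCPU, 5 vCPU left
host 2: place 6 vCPU, 10 vCPU left
host 2: place 6 vCPU, 4 vCPU left
host 3: place 6 vCPU, 10 vCPU left
host 3: place 6 vCPU, 4 vCPU left
host 1: place 5 vCPU, 0 vCPU left
host 4: place 6 vCPU, 10 vCPU left
host 4: place 6 vCPU, 4 vCPU left
host 5: place 5 vCPU, 11 vCPU left
host 5: place 6 vCPU, 5 vCPU left
host 6: place 6 vCPU, 10 vCPU left

6 hosts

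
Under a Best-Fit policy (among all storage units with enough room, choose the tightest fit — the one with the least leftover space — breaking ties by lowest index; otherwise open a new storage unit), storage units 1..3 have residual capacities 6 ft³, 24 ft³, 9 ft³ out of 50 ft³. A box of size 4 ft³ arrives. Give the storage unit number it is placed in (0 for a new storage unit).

Storage units with room: storage unit 1 (6 ft³), storage unit 2 (24 ft³), storage unit 3 (9 ft³).
Tightest fit is storage unit 1 with 6 ft³ free.

1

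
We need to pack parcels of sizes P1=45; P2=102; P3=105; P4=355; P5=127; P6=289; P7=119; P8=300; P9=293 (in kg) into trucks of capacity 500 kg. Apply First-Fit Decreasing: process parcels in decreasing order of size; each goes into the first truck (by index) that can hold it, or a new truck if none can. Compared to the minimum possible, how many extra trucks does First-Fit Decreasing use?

First-Fit Decreasing: [355,127] [300,119,45] [293,105,102] [289] → 4 trucks.
Total size 1735 kg; any packing needs at least ⌈1735/500⌉ = 4 trucks.
So 4 is already optimal.

0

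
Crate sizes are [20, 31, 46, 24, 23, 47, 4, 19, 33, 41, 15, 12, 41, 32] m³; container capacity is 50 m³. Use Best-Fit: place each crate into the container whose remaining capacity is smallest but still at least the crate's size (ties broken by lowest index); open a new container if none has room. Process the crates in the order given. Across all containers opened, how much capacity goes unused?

container 1: place 20 m³, 30 m³ left
container 2: place 31 m³, 19 m³ left
container 3: place 46 m³, 4 m³ left
container 1: place 24 m³, 6 m³ left
container 4: place 23 m³, 27 m³ left
container 5: place 47 m³, 3 m³ left
container 3: place 4 m³, 0 m³ left
container 2: place 19 m³, 0 m³ left
container 6: place 33 m³, 17 m³ left
container 7: place 41 m³, 9 m³ left
container 6: place 15 m³, 2 m³ left
container 4: place 12 m³, 15 m³ left
container 8: place 41 m³, 9 m³ left
container 9: place 32 m³, 18 m³ left
9 containers × 50 m³ = 450 m³; used 388 m³; unused 62 m³.

62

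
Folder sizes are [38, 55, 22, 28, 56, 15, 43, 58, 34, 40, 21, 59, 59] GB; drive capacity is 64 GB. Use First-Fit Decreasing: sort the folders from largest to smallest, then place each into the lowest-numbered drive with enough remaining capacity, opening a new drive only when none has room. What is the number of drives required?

Sorted descending: 59, 59, 58, 56, 55, 43, 40, 38, 34, 28, 22, 21, 15.
Put 59 GB in drive 1; 5 GB remain.
Put 59 GB in drive 2; 5 GB remain.
Put 58 GB in drive 3; 6 GB remain.
Put 56 GB in drive 4; 8 GB remain.
Put 55 GB in drive 5; 9 GB remain.
Put 43 GB in drive 6; 21 GB remain.
Put 40 GB in drive 7; 24 GB remain.
Put 38 GB in drive 8; 26 GB remain.
Put 34 GB in drive 9; 30 GB remain.
Put 28 GB in drive 9; 2 GB remain.
Put 22 GB in drive 7; 2 GB remain.
Put 21 GB in drive 6; 0 GB remain.
Put 15 GB in drive 8; 11 GB remain.
Final drives: [59] [59] [58] [56] [55] [43,21] [40,22] [38,15] [34,28].

9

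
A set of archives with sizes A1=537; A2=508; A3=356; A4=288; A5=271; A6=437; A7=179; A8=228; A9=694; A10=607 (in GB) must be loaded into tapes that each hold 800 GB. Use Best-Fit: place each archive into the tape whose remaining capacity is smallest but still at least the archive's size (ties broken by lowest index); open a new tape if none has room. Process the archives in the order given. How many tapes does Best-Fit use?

tape 1: place A1 (537 GB), 263 GB left
tape 2: place A2 (508 GB), 292 GB left
tape 3: place A3 (356 GB), 444 GB left
tape 2: place A4 (288 GB), 4 GB left
tape 3: place A5 (271 GB), 173 GB left
tape 4: place A6 (437 GB), 363 GB left
tape 1: place A7 (179 GB), 84 GB left
tape 4: place A8 (228 GB), 135 GB left
tape 5: place A9 (694 GB), 106 GB left
tape 6: place A10 (607 GB), 193 GB left

6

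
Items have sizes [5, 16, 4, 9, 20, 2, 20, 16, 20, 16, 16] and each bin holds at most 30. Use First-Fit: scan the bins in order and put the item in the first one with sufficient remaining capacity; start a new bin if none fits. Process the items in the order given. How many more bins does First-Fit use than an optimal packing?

0

First-Fit: [5,16,4,2] [9,20] [20] [16] [20] [16] [16] → 7 bins.
7 items exceed 15 (half the capacity), and no two of those can share a bin, so at least 7 bins are needed.
So 7 is already optimal.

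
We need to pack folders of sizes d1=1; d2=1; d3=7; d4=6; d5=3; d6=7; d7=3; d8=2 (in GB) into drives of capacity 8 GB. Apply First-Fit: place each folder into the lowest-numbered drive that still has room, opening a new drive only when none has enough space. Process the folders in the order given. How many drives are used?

drive 1: place d1 (1 GB), 7 GB left
drive 1: place d2 (1 GB), 6 GB left
drive 2: place d3 (7 GB), 1 GB left
drive 1: place d4 (6 GB), 0 GB left
drive 3: place d5 (3 GB), 5 GB left
drive 4: place d6 (7 GB), 1 GB left
drive 3: place d7 (3 GB), 2 GB left
drive 3: place d8 (2 GB), 0 GB left
Final drives: [1,1,6] [7] [3,3,2] [7].

4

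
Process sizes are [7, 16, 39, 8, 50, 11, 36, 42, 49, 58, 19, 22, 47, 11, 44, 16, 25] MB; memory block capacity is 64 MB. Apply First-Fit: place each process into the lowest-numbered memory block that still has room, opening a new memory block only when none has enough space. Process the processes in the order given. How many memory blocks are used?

9

memory block 1: place 7 MB, 57 MB left
memory block 1: place 16 MB, 41 MB left
memory block 1: place 39 MB, 2 MB left
memory block 2: place 8 MB, 56 MB left
memory block 2: place 50 MB, 6 MB left
memory block 3: place 11 MB, 53 MB left
memory block 3: place 36 MB, 17 MB left
memory block 4: place 42 MB, 22 MB left
memory block 5: place 49 MB, 15 MB left
memory block 6: place 58 MB, 6 MB left
memory block 4: place 19 MB, 3 MB left
memory block 7: place 22 MB, 42 MB left
memory block 8: place 47 MB, 17 MB left
memory block 3: place 11 MB, 6 MB left
memory block 9: place 44 MB, 20 MB left
memory block 7: place 16 MB, 26 MB left
memory block 7: place 25 MB, 1 MB left
Final memory blocks: [7,16,39] [8,50] [11,36,11] [42,19] [49] [58] [22,16,25] [47] [44].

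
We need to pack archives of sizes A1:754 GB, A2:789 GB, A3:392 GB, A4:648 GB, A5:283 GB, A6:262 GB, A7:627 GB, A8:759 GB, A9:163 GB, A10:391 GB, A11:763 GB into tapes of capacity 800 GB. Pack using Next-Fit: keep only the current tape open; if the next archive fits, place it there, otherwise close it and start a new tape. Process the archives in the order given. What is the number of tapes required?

9

tape 1: place A1 (754 GB), 46 GB left
tape 2: place A2 (789 GB), 11 GB left
tape 3: place A3 (392 GB), 408 GB left
tape 4: place A4 (648 GB), 152 GB left
tape 5: place A5 (283 GB), 517 GB left
tape 5: place A6 (262 GB), 255 GB left
tape 6: place A7 (627 GB), 173 GB left
tape 7: place A8 (759 GB), 41 GB left
tape 8: place A9 (163 GB), 637 GB left
tape 8: place A10 (391 GB), 246 GB left
tape 9: place A11 (763 GB), 37 GB left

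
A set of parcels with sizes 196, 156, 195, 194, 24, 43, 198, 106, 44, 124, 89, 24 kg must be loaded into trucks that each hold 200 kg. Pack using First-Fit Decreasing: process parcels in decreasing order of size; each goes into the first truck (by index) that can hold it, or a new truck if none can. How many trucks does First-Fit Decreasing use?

Sorted descending: 198, 196, 195, 194, 156, 124, 106, 89, 44, 43, 24, 24.
Put 198 kg in truck 1; 2 kg remain.
Put 196 kg in truck 2; 4 kg remain.
Put 195 kg in truck 3; 5 kg remain.
Put 194 kg in truck 4; 6 kg remain.
Put 156 kg in truck 5; 44 kg remain.
Put 124 kg in truck 6; 76 kg remain.
Put 106 kg in truck 7; 94 kg remain.
Put 89 kg in truck 7; 5 kg remain.
Put 44 kg in truck 5; 0 kg remain.
Put 43 kg in truck 6; 33 kg remain.
Put 24 kg in truck 6; 9 kg remain.
Put 24 kg in truck 8; 176 kg remain.
Final trucks: [198] [196] [195] [194] [156,44] [124,43,24] [106,89] [24].

8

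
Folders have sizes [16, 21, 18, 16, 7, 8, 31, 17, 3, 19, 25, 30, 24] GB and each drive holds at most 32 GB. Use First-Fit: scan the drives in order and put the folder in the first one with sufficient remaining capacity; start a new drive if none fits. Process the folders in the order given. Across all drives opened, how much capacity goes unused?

53

16 GB → drive 1 (remaining 16 GB)
21 GB → drive 2 (remaining 11 GB)
18 GB → drive 3 (remaining 14 GB)
16 GB → drive 1 (remaining 0 GB)
7 GB → drive 2 (remaining 4 GB)
8 GB → drive 3 (remaining 6 GB)
31 GB → drive 4 (remaining 1 GB)
17 GB → drive 5 (remaining 15 GB)
3 GB → drive 2 (remaining 1 GB)
19 GB → drive 6 (remaining 13 GB)
25 GB → drive 7 (remaining 7 GB)
30 GB → drive 8 (remaining 2 GB)
24 GB → drive 9 (remaining 8 GB)
9 drives × 32 GB = 288 GB; used 235 GB; unused 53 GB.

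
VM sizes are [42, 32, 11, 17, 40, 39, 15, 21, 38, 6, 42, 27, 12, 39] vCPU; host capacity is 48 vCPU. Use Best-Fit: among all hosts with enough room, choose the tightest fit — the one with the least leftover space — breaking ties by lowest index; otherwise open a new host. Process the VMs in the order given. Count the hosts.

9

42 vCPU → host 1 (remaining 6 vCPU)
32 vCPU → host 2 (remaining 16 vCPU)
11 vCPU → host 2 (remaining 5 vCPU)
17 vCPU → host 3 (remaining 31 vCPU)
40 vCPU → host 4 (remaining 8 vCPU)
39 vCPU → host 5 (remaining 9 vCPU)
15 vCPU → host 3 (remaining 16 vCPU)
21 vCPU → host 6 (remaining 27 vCPU)
38 vCPU → host 7 (remaining 10 vCPU)
6 vCPU → host 1 (remaining 0 vCPU)
42 vCPU → host 8 (remaining 6 vCPU)
27 vCPU → host 6 (remaining 0 vCPU)
12 vCPU → host 3 (remaining 4 vCPU)
39 vCPU → host 9 (remaining 9 vCPU)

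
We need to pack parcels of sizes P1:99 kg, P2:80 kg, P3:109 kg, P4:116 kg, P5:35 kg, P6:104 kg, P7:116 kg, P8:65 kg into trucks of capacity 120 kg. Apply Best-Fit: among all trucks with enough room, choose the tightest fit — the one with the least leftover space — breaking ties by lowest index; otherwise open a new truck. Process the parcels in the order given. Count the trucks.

Put P1 (99 kg) in truck 1; 21 kg remain.
Put P2 (80 kg) in truck 2; 40 kg remain.
Put P3 (109 kg) in truck 3; 11 kg remain.
Put P4 (116 kg) in truck 4; 4 kg remain.
Put P5 (35 kg) in truck 2; 5 kg remain.
Put P6 (104 kg) in truck 5; 16 kg remain.
Put P7 (116 kg) in truck 6; 4 kg remain.
Put P8 (65 kg) in truck 7; 55 kg remain.

7 trucks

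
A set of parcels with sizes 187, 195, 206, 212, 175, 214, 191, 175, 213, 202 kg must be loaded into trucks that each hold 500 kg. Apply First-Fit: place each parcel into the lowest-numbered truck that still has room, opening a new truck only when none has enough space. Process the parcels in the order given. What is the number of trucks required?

5 trucks

truck 1: place 187 kg, 313 kg left
truck 1: place 195 kg, 118 kg left
truck 2: place 206 kg, 294 kg left
truck 2: place 212 kg, 82 kg left
truck 3: place 175 kg, 325 kg left
truck 3: place 214 kg, 111 kg left
truck 4: place 191 kg, 309 kg left
truck 4: place 175 kg, 134 kg left
truck 5: place 213 kg, 287 kg left
truck 5: place 202 kg, 85 kg left
Final trucks: [187,195] [206,212] [175,214] [191,175] [213,202].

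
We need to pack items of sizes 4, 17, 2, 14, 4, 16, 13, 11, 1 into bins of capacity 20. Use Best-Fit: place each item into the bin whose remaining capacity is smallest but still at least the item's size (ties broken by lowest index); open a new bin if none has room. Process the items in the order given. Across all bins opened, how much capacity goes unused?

18

4 → bin 1 (remaining 16)
17 → bin 2 (remaining 3)
2 → bin 2 (remaining 1)
14 → bin 1 (remaining 2)
4 → bin 3 (remaining 16)
16 → bin 3 (remaining 0)
13 → bin 4 (remaining 7)
11 → bin 5 (remaining 9)
1 → bin 2 (remaining 0)
5 bins × 20 = 100; used 82; unused 18.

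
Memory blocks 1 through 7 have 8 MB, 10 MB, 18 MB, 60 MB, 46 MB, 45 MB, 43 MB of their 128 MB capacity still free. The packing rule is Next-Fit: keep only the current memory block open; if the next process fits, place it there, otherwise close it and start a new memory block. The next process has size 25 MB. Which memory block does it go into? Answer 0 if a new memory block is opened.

7

Next-Fit only looks at memory block 7, which has 43 MB free.
25 MB fits there.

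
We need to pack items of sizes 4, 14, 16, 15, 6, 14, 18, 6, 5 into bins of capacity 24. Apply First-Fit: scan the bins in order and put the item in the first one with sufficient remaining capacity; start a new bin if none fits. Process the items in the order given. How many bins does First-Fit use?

5

bin 1: place 4, 20 left
bin 1: place 14, 6 left
bin 2: place 16, 8 left
bin 3: place 15, 9 left
bin 1: place 6, 0 left
bin 4: place 14, 10 left
bin 5: place 18, 6 left
bin 2: place 6, 2 left
bin 3: place 5, 4 left
Final bins: [4,14,6] [16,6] [15,5] [14] [18].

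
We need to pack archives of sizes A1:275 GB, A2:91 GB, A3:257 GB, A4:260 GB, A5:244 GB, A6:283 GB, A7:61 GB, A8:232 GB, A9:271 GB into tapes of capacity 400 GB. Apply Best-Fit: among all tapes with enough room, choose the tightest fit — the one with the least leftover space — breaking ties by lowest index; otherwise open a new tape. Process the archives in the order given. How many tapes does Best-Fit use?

7

A1 (275 GB) → tape 1 (remaining 125 GB)
A2 (91 GB) → tape 1 (remaining 34 GB)
A3 (257 GB) → tape 2 (remaining 143 GB)
A4 (260 GB) → tape 3 (remaining 140 GB)
A5 (244 GB) → tape 4 (remaining 156 GB)
A6 (283 GB) → tape 5 (remaining 117 GB)
A7 (61 GB) → tape 5 (remaining 56 GB)
A8 (232 GB) → tape 6 (remaining 168 GB)
A9 (271 GB) → tape 7 (remaining 129 GB)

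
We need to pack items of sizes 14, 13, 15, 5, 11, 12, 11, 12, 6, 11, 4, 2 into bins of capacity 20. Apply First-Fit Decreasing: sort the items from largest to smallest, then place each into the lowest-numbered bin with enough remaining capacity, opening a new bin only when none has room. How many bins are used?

8 bins

Sorted descending: 15, 14, 13, 12, 12, 11, 11, 11, 6, 5, 4, 2.
Put 15 in bin 1; 5 remain.
Put 14 in bin 2; 6 remain.
Put 13 in bin 3; 7 remain.
Put 12 in bin 4; 8 remain.
Put 12 in bin 5; 8 remain.
Put 11 in bin 6; 9 remain.
Put 11 in bin 7; 9 remain.
Put 11 in bin 8; 9 remain.
Put 6 in bin 2; 0 remain.
Put 5 in bin 1; 0 remain.
Put 4 in bin 3; 3 remain.
Put 2 in bin 3; 1 remain.
Final bins: [15,5] [14,6] [13,4,2] [12] [12] [11] [11] [11].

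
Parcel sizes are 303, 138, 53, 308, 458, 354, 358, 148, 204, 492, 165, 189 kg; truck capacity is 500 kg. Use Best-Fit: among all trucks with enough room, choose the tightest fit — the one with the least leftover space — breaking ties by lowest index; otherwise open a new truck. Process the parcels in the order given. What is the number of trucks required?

Put 303 kg in truck 1; 197 kg remain.
Put 138 kg in truck 1; 59 kg remain.
Put 53 kg in truck 1; 6 kg remain.
Put 308 kg in truck 2; 192 kg remain.
Put 458 kg in truck 3; 42 kg remain.
Put 354 kg in truck 4; 146 kg remain.
Put 358 kg in truck 5; 142 kg remain.
Put 148 kg in truck 2; 44 kg remain.
Put 204 kg in truck 6; 296 kg remain.
Put 492 kg in truck 7; 8 kg remain.
Put 165 kg in truck 6; 131 kg remain.
Put 189 kg in truck 8; 311 kg remain.

8 trucks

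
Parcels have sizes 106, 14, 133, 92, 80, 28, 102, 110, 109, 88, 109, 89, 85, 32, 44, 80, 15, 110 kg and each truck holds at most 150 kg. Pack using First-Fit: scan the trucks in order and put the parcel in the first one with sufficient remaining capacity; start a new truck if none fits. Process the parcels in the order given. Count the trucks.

13 trucks

Put 106 kg in truck 1; 44 kg remain.
Put 14 kg in truck 1; 30 kg remain.
Put 133 kg in truck 2; 17 kg remain.
Put 92 kg in truck 3; 58 kg remain.
Put 80 kg in truck 4; 70 kg remain.
Put 28 kg in truck 1; 2 kg remain.
Put 102 kg in truck 5; 48 kg remain.
Put 110 kg in truck 6; 40 kg remain.
Put 109 kg in truck 7; 41 kg remain.
Put 88 kg in truck 8; 62 kg remain.
Put 109 kg in truck 9; 41 kg remain.
Put 89 kg in truck 10; 61 kg remain.
Put 85 kg in truck 11; 65 kg remain.
Put 32 kg in truck 3; 26 kg remain.
Put 44 kg in truck 4; 26 kg remain.
Put 80 kg in truck 12; 70 kg remain.
Put 15 kg in truck 2; 2 kg remain.
Put 110 kg in truck 13; 40 kg remain.
Final trucks: [106,14,28] [133,15] [92,32] [80,44] [102] [110] [109] [88] [109] [89] [85] [80] [110].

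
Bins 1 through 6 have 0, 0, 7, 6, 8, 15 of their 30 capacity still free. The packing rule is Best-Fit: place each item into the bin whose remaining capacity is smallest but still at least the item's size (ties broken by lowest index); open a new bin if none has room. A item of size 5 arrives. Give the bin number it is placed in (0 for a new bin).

4

Bins with room: bin 3 (7), bin 4 (6), bin 5 (8), bin 6 (15).
Tightest fit is bin 4 with 6 free.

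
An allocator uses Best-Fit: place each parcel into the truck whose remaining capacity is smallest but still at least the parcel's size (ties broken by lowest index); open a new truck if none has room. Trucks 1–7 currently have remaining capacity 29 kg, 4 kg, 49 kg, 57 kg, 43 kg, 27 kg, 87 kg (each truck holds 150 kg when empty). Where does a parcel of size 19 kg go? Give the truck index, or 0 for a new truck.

Trucks with room: truck 1 (29 kg), truck 3 (49 kg), truck 4 (57 kg), truck 5 (43 kg), truck 6 (27 kg), truck 7 (87 kg).
Tightest fit is truck 6 with 27 kg free.

6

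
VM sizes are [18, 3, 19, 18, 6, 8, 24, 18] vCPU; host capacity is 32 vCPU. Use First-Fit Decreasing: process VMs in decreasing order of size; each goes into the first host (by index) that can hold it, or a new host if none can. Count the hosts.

5

Sorted descending: 24, 19, 18, 18, 18, 8, 6, 3.
Put 24 vCPU in host 1; 8 vCPU remain.
Put 19 vCPU in host 2; 13 vCPU remain.
Put 18 vCPU in host 3; 14 vCPU remain.
Put 18 vCPU in host 4; 14 vCPU remain.
Put 18 vCPU in host 5; 14 vCPU remain.
Put 8 vCPU in host 1; 0 vCPU remain.
Put 6 vCPU in host 2; 7 vCPU remain.
Put 3 vCPU in host 2; 4 vCPU remain.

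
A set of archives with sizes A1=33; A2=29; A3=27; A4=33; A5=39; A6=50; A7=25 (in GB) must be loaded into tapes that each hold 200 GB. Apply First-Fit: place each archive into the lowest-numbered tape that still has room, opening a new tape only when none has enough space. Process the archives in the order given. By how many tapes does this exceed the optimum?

0

First-Fit: [33,29,27,33,39,25] [50] → 2 tapes.
Total size 236 GB; any packing needs at least ⌈236/200⌉ = 2 tapes.
So 2 is already optimal.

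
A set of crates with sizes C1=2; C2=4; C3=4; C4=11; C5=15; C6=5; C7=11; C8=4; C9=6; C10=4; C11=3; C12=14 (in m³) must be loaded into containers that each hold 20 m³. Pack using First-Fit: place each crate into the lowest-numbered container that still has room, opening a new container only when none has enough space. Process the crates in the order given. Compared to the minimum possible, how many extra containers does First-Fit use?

0

First-Fit: [2,4,4,5,4] [11,6,3] [15,4] [11] [14] → 5 containers.
Total size 83 m³; any packing needs at least ⌈83/20⌉ = 5 containers.
So 5 is already optimal.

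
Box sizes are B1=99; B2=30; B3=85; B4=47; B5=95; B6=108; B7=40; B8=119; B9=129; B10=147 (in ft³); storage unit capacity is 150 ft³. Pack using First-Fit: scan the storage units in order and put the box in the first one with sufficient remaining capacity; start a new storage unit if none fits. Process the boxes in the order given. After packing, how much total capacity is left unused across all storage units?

151

B1 (99 ft³) → storage unit 1 (remaining 51 ft³)
B2 (30 ft³) → storage unit 1 (remaining 21 ft³)
B3 (85 ft³) → storage unit 2 (remaining 65 ft³)
B4 (47 ft³) → storage unit 2 (remaining 18 ft³)
B5 (95 ft³) → storage unit 3 (remaining 55 ft³)
B6 (108 ft³) → storage unit 4 (remaining 42 ft³)
B7 (40 ft³) → storage unit 3 (remaining 15 ft³)
B8 (119 ft³) → storage unit 5 (remaining 31 ft³)
B9 (129 ft³) → storage unit 6 (remaining 21 ft³)
B10 (147 ft³) → storage unit 7 (remaining 3 ft³)
7 storage units × 150 ft³ = 1050 ft³; used 899 ft³; unused 151 ft³.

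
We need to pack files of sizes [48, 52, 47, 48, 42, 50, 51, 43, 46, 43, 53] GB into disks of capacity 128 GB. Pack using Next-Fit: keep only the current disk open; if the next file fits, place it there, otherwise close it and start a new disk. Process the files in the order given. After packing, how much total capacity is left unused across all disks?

Put 48 GB in disk 1; 80 GB remain.
Put 52 GB in disk 1; 28 GB remain.
Put 47 GB in disk 2; 81 GB remain.
Put 48 GB in disk 2; 33 GB remain.
Put 42 GB in disk 3; 86 GB remain.
Put 50 GB in disk 3; 36 GB remain.
Put 51 GB in disk 4; 77 GB remain.
Put 43 GB in disk 4; 34 GB remain.
Put 46 GB in disk 5; 82 GB remain.
Put 43 GB in disk 5; 39 GB remain.
Put 53 GB in disk 6; 75 GB remain.
6 disks × 128 GB = 768 GB; used 523 GB; unused 245 GB.

245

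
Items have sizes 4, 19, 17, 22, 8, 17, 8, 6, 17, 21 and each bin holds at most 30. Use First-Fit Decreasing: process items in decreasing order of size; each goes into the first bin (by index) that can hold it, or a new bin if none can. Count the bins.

6

Sorted descending: 22, 21, 19, 17, 17, 17, 8, 8, 6, 4.
Put 22 in bin 1; 8 remain.
Put 21 in bin 2; 9 remain.
Put 19 in bin 3; 11 remain.
Put 17 in bin 4; 13 remain.
Put 17 in bin 5; 13 remain.
Put 17 in bin 6; 13 remain.
Put 8 in bin 1; 0 remain.
Put 8 in bin 2; 1 remain.
Put 6 in bin 3; 5 remain.
Put 4 in bin 3; 1 remain.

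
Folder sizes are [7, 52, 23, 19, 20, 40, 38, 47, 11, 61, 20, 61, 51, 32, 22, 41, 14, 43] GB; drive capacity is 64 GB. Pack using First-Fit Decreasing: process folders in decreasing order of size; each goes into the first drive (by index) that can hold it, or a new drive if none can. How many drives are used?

Sorted descending: 61, 61, 52, 51, 47, 43, 41, 40, 38, 32, 23, 22, 20, 20, 19, 14, 11, 7.
drive 1: place 61 GB, 3 GB left
drive 2: place 61 GB, 3 GB left
drive 3: place 52 GB, 12 GB left
drive 4: place 51 GB, 13 GB left
drive 5: place 47 GB, 17 GB left
drive 6: place 43 GB, 21 GB left
drive 7: place 41 GB, 23 GB left
drive 8: place 40 GB, 24 GB left
drive 9: place 38 GB, 26 GB left
drive 10: place 32 GB, 32 GB left
drive 7: place 23 GB, 0 GB left
drive 8: place 22 GB, 2 GB left
drive 6: place 20 GB, 1 GB left
drive 9: place 20 GB, 6 GB left
drive 10: place 19 GB, 13 GB left
drive 5: place 14 GB, 3 GB left
drive 3: place 11 GB, 1 GB left
drive 4: place 7 GB, 6 GB left
Final drives: [61] [61] [52,11] [51,7] [47,14] [43,20] [41,23] [40,22] [38,20] [32,19].

10 drives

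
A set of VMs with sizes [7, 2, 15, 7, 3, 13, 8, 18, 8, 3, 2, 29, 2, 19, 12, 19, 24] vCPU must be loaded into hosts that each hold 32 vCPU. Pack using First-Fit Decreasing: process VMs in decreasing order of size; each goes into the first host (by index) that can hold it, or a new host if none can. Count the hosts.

Sorted descending: 29, 24, 19, 19, 18, 15, 13, 12, 8, 8, 7, 7, 3, 3, 2, 2, 2.
Put 29 vCPU in host 1; 3 vCPU remain.
Put 24 vCPU in host 2; 8 vCPU remain.
Put 19 vCPU in host 3; 13 vCPU remain.
Put 19 vCPU in host 4; 13 vCPU remain.
Put 18 vCPU in host 5; 14 vCPU remain.
Put 15 vCPU in host 6; 17 vCPU remain.
Put 13 vCPU in host 3; 0 vCPU remain.
Put 12 vCPU in host 4; 1 vCPU remain.
Put 8 vCPU in host 2; 0 vCPU remain.
Put 8 vCPU in host 5; 6 vCPU remain.
Put 7 vCPU in host 6; 10 vCPU remain.
Put 7 vCPU in host 6; 3 vCPU remain.
Put 3 vCPU in host 1; 0 vCPU remain.
Put 3 vCPU in host 5; 3 vCPU remain.
Put 2 vCPU in host 5; 1 vCPU remain.
Put 2 vCPU in host 6; 1 vCPU remain.
Put 2 vCPU in host 7; 30 vCPU remain.
Final hosts: [29,3] [24,8] [19,13] [19,12] [18,8,3,2] [15,7,7,2] [2].

7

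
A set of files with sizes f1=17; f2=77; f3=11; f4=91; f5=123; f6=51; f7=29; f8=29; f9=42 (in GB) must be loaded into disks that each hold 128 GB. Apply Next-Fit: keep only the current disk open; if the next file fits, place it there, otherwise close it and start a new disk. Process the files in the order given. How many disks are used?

disk 1: place f1 (17 GB), 111 GB left
disk 1: place f2 (77 GB), 34 GB left
disk 1: place f3 (11 GB), 23 GB left
disk 2: place f4 (91 GB), 37 GB left
disk 3: place f5 (123 GB), 5 GB left
disk 4: place f6 (51 GB), 77 GB left
disk 4: place f7 (29 GB), 48 GB left
disk 4: place f8 (29 GB), 19 GB left
disk 5: place f9 (42 GB), 86 GB left
Final disks: [17,77,11] [91] [123] [51,29,29] [42].

5 disks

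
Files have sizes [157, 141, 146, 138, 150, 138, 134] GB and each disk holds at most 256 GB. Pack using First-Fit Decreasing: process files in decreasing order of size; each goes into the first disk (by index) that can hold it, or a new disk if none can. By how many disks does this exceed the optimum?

0

First-Fit Decreasing: [157] [150] [146] [141] [138] [138] [134] → 7 disks.
7 files exceed 128 GB (half the capacity), and no two of those can share a disk, so at least 7 disks are needed.
So 7 is already optimal.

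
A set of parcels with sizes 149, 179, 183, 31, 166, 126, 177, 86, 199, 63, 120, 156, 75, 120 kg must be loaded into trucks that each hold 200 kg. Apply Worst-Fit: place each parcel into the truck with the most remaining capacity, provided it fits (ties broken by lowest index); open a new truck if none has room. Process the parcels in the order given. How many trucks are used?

149 kg → truck 1 (remaining 51 kg)
179 kg → truck 2 (remaining 21 kg)
183 kg → truck 3 (remaining 17 kg)
31 kg → truck 1 (remaining 20 kg)
166 kg → truck 4 (remaining 34 kg)
126 kg → truck 5 (remaining 74 kg)
177 kg → truck 6 (remaining 23 kg)
86 kg → truck 7 (remaining 114 kg)
199 kg → truck 8 (remaining 1 kg)
63 kg → truck 7 (remaining 51 kg)
120 kg → truck 9 (remaining 80 kg)
156 kg → truck 10 (remaining 44 kg)
75 kg → truck 9 (remaining 5 kg)
120 kg → truck 11 (remaining 80 kg)

11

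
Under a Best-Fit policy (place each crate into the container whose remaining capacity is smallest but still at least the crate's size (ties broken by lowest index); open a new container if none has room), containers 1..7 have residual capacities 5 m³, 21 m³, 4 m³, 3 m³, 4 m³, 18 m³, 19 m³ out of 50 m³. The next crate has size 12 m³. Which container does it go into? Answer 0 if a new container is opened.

6

Containers with room: container 2 (21 m³), container 6 (18 m³), container 7 (19 m³).
Tightest fit is container 6 with 18 m³ free.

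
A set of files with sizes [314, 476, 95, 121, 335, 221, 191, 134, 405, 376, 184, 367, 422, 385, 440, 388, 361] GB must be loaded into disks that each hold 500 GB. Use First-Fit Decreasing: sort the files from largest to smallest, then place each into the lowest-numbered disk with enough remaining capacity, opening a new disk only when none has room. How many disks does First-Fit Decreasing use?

12

Sorted descending: 476, 440, 422, 405, 388, 385, 376, 367, 361, 335, 314, 221, 191, 184, 134, 121, 95.
disk 1: place 476 GB, 24 GB left
disk 2: place 440 GB, 60 GB left
disk 3: place 422 GB, 78 GB left
disk 4: place 405 GB, 95 GB left
disk 5: place 388 GB, 112 GB left
disk 6: place 385 GB, 115 GB left
disk 7: place 376 GB, 124 GB left
disk 8: place 367 GB, 133 GB left
disk 9: place 361 GB, 139 GB left
disk 10: place 335 GB, 165 GB left
disk 11: place 314 GB, 186 GB left
disk 12: place 221 GB, 279 GB left
disk 12: place 191 GB, 88 GB left
disk 11: place 184 GB, 2 GB left
disk 9: place 134 GB, 5 GB left
disk 7: place 121 GB, 3 GB left
disk 4: place 95 GB, 0 GB left
Final disks: [476] [440] [422] [405,95] [388] [385] [376,121] [367] [361,134] [335] [314,184] [221,191].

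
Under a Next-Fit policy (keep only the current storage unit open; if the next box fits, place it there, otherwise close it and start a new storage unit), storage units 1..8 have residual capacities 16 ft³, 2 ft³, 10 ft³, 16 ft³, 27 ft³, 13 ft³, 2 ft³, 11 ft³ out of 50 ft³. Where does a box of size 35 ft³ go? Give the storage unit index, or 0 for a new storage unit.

Next-Fit only looks at storage unit 8, which has 11 ft³ free.
35 ft³ does not fit, so a new storage unit is opened.

0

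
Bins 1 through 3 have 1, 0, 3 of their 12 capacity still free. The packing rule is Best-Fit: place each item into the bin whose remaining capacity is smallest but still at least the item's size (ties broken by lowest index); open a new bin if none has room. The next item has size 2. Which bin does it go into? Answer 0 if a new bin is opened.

Bins with room: bin 3 (3).
Tightest fit is bin 3 with 3 free.

3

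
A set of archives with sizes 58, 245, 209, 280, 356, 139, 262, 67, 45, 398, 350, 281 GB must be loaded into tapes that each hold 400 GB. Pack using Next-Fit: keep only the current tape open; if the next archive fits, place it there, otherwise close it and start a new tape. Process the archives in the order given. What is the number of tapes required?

9

tape 1: place 58 GB, 342 GB left
tape 1: place 245 GB, 97 GB left
tape 2: place 209 GB, 191 GB left
tape 3: place 280 GB, 120 GB left
tape 4: place 356 GB, 44 GB left
tape 5: place 139 GB, 261 GB left
tape 6: place 262 GB, 138 GB left
tape 6: place 67 GB, 71 GB left
tape 6: place 45 GB, 26 GB left
tape 7: place 398 GB, 2 GB left
tape 8: place 350 GB, 50 GB left
tape 9: place 281 GB, 119 GB left
Final tapes: [58,245] [209] [280] [356] [139] [262,67,45] [398] [350] [281].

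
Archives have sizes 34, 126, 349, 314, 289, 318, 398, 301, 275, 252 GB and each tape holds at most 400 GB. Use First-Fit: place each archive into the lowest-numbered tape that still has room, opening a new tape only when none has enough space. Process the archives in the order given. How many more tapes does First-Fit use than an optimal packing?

First-Fit: [34,126] [349] [314] [289] [318] [398] [301] [275] [252] → 9 tapes.
8 archives exceed 200 GB (half the capacity), and no two of those can share a tape, so at least 8 tapes are needed.
An optimal packing achieves that bound: [398] [349,34] [318] [314] [301] [289] [275] [252,126] → 8 tapes.
Excess: 9 − 8 = 1.

1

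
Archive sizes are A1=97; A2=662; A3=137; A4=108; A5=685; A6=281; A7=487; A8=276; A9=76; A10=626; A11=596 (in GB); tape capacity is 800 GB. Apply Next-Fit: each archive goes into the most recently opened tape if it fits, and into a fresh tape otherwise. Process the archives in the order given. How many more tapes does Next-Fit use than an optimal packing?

Next-Fit: [97,662] [137,108] [685] [281,487] [276,76] [626] [596] → 7 tapes.
Total size 4031 GB; any packing needs at least ⌈4031/800⌉ = 6 tapes.
An optimal packing achieves that bound: [685,108] [662,137] [626,97,76] [596] [487,281] [276] → 6 tapes.
Excess: 7 − 6 = 1.

1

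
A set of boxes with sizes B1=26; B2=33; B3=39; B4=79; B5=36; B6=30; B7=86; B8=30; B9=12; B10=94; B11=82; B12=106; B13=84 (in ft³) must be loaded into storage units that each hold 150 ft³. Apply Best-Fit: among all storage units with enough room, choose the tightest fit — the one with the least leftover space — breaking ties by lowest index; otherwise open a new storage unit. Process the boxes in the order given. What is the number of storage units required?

Put B1 (26 ft³) in storage unit 1; 124 ft³ remain.
Put B2 (33 ft³) in storage unit 1; 91 ft³ remain.
Put B3 (39 ft³) in storage unit 1; 52 ft³ remain.
Put B4 (79 ft³) in storage unit 2; 71 ft³ remain.
Put B5 (36 ft³) in storage unit 1; 16 ft³ remain.
Put B6 (30 ft³) in storage unit 2; 41 ft³ remain.
Put B7 (86 ft³) in storage unit 3; 64 ft³ remain.
Put B8 (30 ft³) in storage unit 2; 11 ft³ remain.
Put B9 (12 ft³) in storage unit 1; 4 ft³ remain.
Put B10 (94 ft³) in storage unit 4; 56 ft³ remain.
Put B11 (82 ft³) in storage unit 5; 68 ft³ remain.
Put B12 (106 ft³) in storage unit 6; 44 ft³ remain.
Put B13 (84 ft³) in storage unit 7; 66 ft³ remain.

7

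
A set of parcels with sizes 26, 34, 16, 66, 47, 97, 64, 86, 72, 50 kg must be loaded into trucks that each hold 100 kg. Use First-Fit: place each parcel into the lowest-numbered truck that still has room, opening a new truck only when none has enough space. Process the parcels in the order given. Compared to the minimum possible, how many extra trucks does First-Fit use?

First-Fit: [26,34,16] [66] [47,50] [97] [64] [86] [72] → 7 trucks.
Total size 558 kg; any packing needs at least ⌈558/100⌉ = 6 trucks.
An optimal packing achieves that bound: [97] [86] [72,26] [66,34] [64,16] [50,47] → 6 trucks.
Excess: 7 − 6 = 1.

1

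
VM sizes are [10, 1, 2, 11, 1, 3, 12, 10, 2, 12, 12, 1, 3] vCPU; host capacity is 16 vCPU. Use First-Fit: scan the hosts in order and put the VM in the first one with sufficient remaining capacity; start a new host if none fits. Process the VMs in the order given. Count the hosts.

host 1: place 10 vCPU, 6 vCPU left
host 1: place 1 vCPU, 5 vCPU left
host 1: place 2 vCPU, 3 vCPU left
host 2: place 11 vCPU, 5 vCPU left
host 1: place 1 vCPU, 2 vCPU left
host 2: place 3 vCPU, 2 vCPU left
host 3: place 12 vCPU, 4 vCPU left
host 4: place 10 vCPU, 6 vCPU left
host 1: place 2 vCPU, 0 vCPU left
host 5: place 12 vCPU, 4 vCPU left
host 6: place 12 vCPU, 4 vCPU left
host 2: place 1 vCPU, 1 vCPU left
host 3: place 3 vCPU, 1 vCPU left
Final hosts: [10,1,2,1,2] [11,3,1] [12,3] [10] [12] [12].

6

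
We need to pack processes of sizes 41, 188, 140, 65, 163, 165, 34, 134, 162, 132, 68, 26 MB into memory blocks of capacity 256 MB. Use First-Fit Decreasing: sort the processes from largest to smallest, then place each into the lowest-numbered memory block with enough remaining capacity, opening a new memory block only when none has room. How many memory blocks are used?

Sorted descending: 188, 165, 163, 162, 140, 134, 132, 68, 65, 41, 34, 26.
188 MB → memory block 1 (remaining 68 MB)
165 MB → memory block 2 (remaining 91 MB)
163 MB → memory block 3 (remaining 93 MB)
162 MB → memory block 4 (remaining 94 MB)
140 MB → memory block 5 (remaining 116 MB)
134 MB → memory block 6 (remaining 122 MB)
132 MB → memory block 7 (remaining 124 MB)
68 MB → memory block 1 (remaining 0 MB)
65 MB → memory block 2 (remaining 26 MB)
41 MB → memory block 3 (remaining 52 MB)
34 MB → memory block 3 (remaining 18 MB)
26 MB → memory block 2 (remaining 0 MB)
Final memory blocks: [188,68] [165,65,26] [163,41,34] [162] [140] [134] [132].

7 memory blocks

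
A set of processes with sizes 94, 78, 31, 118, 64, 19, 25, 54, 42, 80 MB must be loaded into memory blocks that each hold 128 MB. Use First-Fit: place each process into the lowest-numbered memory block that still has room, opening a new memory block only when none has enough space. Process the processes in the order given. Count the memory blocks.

memory block 1: place 94 MB, 34 MB left
memory block 2: place 78 MB, 50 MB left
memory block 1: place 31 MB, 3 MB left
memory block 3: place 118 MB, 10 MB left
memory block 4: place 64 MB, 64 MB left
memory block 2: place 19 MB, 31 MB left
memory block 2: place 25 MB, 6 MB left
memory block 4: place 54 MB, 10 MB left
memory block 5: place 42 MB, 86 MB left
memory block 5: place 80 MB, 6 MB left

5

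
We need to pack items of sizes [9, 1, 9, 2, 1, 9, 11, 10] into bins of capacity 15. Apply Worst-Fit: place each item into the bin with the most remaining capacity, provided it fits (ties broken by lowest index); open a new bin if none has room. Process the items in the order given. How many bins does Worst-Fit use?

5

9 → bin 1 (remaining 6)
1 → bin 1 (remaining 5)
9 → bin 2 (remaining 6)
2 → bin 2 (remaining 4)
1 → bin 1 (remaining 4)
9 → bin 3 (remaining 6)
11 → bin 4 (remaining 4)
10 → bin 5 (remaining 5)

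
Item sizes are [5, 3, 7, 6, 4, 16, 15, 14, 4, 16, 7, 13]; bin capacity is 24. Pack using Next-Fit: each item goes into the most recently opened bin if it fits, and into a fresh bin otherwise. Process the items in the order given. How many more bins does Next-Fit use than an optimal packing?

Next-Fit: [5,3,7,6] [4,16] [15] [14,4] [16,7] [13] → 6 bins.
Total size 110; any packing needs at least ⌈110/24⌉ = 5 bins.
An optimal packing achieves that bound: [16,7] [16,7] [15,6,3] [14,5,4] [13,4] → 5 bins.
Excess: 6 − 5 = 1.

1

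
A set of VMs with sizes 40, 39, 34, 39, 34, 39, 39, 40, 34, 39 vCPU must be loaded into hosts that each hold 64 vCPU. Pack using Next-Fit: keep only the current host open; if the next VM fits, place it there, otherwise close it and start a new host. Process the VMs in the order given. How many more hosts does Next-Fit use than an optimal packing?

Next-Fit: [40] [39] [34] [39] [34] [39] [39] [40] [34] [39] → 10 hosts.
10 VMs exceed 32 vCPU (half the capacity), and no two of those can share a host, so at least 10 hosts are needed.
So 10 is already optimal.

0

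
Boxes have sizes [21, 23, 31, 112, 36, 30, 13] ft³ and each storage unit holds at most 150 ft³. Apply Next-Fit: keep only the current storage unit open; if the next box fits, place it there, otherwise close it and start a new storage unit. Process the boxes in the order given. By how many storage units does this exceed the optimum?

1

Next-Fit: [21,23,31] [112,36] [30,13] → 3 storage units.
Total size 266 ft³; any packing needs at least ⌈266/150⌉ = 2 storage units.
An optimal packing achieves that bound: [112,36] [31,30,23,21,13] → 2 storage units.
Excess: 3 − 2 = 1.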